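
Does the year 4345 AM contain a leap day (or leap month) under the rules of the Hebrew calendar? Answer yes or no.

Hebrew year 4345 is year 13 of its 19-year Metonic cycle; leap years are at positions 3, 6, 8, 11, 14, 17, 19, so it is a common year (12 months).

no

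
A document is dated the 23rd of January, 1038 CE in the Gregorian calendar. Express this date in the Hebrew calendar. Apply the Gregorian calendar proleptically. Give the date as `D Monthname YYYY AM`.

Julian Day Number of the source date = 2100204.
Converting JDN 2100204 to the Hebrew calendar gives 9 Shevat 4798 AM.

9 Shevat 4798 AM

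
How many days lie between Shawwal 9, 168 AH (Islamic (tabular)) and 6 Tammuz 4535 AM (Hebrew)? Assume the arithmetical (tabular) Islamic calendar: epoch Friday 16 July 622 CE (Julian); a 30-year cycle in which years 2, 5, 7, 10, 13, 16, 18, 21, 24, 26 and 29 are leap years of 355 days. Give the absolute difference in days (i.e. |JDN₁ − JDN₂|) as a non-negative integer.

First date → JDN 2007893; second date → JDN 2004286.
The interval is |2007893 − 2004286| = 3607 days.

3607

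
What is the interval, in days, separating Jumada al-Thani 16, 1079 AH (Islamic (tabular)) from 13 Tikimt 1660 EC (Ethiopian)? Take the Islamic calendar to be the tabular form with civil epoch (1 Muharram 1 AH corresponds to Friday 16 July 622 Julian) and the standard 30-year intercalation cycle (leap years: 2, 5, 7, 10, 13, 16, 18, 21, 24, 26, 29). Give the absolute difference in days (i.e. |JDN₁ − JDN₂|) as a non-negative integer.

JDN of the first date = 2330610.
JDN of the second date = 2330213.
|2330213 − 2330610| = 397.

397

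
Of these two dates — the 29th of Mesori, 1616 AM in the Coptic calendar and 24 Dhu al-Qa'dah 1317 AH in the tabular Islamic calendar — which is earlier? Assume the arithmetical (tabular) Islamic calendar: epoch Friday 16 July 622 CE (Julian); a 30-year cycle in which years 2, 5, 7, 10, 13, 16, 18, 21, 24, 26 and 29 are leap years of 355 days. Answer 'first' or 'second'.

Converting both to JDN: 2415267 vs 2415105; the smaller is the second.

second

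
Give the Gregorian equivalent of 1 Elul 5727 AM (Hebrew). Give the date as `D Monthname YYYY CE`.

Both dates share Julian Day Number 2439740; in the Gregorian calendar that is 6 September 1967 CE.

6 September 1967 CE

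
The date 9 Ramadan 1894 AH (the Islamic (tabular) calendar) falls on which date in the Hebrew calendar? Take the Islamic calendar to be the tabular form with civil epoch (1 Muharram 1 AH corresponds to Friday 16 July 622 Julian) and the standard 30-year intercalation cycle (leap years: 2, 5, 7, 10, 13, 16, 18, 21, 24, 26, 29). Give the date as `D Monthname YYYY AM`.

Julian Day Number of the source date = 2619500.
Converting JDN 2619500 to the Hebrew calendar gives 8 Cheshvan 6220 AM.

8 Cheshvan 6220 AM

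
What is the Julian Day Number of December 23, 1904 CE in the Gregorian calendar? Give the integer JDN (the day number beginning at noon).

2416838

JDN 2451545 is 1 January 2000 CE (Gregorian); the target day is −34707 days from there, so JDN = 2416838.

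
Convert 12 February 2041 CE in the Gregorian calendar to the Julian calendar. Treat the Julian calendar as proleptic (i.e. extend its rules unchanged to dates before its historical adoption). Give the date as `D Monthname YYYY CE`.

For dates in this range the Gregorian date is 13 days ahead of the Julian.
12 February 2041 Gregorian − 13 days → 30 January 2041 Julian.

30 January 2041 CE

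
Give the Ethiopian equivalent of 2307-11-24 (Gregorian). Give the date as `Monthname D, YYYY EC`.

Hidar 11, 2300 EC

Both dates share Julian Day Number 2564001; in the Ethiopian calendar that is 11 Hidar 2300 EC.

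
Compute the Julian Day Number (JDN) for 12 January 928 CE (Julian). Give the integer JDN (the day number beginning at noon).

In the proleptic Gregorian calendar the same day is 17 January 928.
JDN 2299161 is 15 October 1582 CE (Gregorian); the target day is −239140 days from there, so JDN = 2060021.

2060021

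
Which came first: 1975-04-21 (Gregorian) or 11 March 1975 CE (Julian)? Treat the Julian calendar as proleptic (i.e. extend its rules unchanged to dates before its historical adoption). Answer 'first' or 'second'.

First date → JDN 2442524; second date → JDN 2442496.
JDN 2442496 < JDN 2442524, so the second date is earlier.

second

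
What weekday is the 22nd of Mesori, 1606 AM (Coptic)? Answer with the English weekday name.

Wednesday

This is JDN 2411607 (27 August 1890 Gregorian).
Since JDN mod 7 = 2 (0 = Monday), the day is Wednesday.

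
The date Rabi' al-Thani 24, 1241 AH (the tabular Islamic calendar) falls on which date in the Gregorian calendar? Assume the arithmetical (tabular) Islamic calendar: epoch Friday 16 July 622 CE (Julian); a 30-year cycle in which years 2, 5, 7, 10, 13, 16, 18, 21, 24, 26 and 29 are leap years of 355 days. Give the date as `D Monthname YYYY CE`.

Both dates share Julian Day Number 2387967; in the Gregorian calendar that is 6 December 1825 CE.

6 December 1825 CE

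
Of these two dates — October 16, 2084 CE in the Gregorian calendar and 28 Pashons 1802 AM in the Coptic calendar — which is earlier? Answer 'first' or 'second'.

Converting both to JDN: 2482515 vs 2483112; the smaller is the first.

first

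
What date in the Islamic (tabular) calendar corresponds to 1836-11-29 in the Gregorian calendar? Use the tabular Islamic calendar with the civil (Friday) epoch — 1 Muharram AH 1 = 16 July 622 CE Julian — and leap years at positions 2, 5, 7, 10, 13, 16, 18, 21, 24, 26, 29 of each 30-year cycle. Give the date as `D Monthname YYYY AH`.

Julian Day Number of the source date = 2391978.
Converting JDN 2391978 to the tabular Islamic calendar gives 19 Sha'ban 1252 AH.

19 Sha'ban 1252 AH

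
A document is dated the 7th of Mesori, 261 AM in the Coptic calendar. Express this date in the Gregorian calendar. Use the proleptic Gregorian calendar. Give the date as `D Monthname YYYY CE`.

2 August 545 CE

Julian Day Number of the source date = 1920331.
Converting JDN 1920331 to the Gregorian calendar gives 2 August 545 CE.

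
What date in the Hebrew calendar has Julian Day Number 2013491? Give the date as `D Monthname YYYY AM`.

26 Av 4560 AM

The proleptic Gregorian equivalent of JDN 2013491 is 25 August 800.
In the Hebrew calendar that day is 26 Av 4560 AM.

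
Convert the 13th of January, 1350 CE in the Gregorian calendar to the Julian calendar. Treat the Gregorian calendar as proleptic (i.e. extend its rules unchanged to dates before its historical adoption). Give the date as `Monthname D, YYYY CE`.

January 5, 1350 CE

At this point the Julian calendar is 8 days behind the Gregorian.
13 January 1350 Gregorian − 8 days → 5 January 1350 Julian.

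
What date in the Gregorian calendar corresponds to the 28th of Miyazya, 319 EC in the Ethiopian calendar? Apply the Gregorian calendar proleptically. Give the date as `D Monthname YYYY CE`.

Both dates share Julian Day Number 1840607; in the Gregorian calendar that is 24 April 327 CE.

24 April 327 CE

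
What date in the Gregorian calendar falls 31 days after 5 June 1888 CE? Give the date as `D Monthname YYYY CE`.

JDN of 5 June 1888 CE = 2410794.
2410794 + 31 = 2410825.
JDN 2410825 in the Gregorian calendar is 6 July 1888 CE.

6 July 1888 CE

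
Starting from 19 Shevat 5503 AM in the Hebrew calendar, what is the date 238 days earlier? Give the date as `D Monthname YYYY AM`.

Counting 238 days back from JDN 2357721 reaches JDN 2357483, which is 18 Sivan 5502 AM.

18 Sivan 5502 AM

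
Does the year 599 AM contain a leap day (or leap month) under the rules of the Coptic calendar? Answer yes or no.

599 mod 4 = 3; in the Coptic calendar a year is leap when year mod 4 = 3, so it is a leap year.

yes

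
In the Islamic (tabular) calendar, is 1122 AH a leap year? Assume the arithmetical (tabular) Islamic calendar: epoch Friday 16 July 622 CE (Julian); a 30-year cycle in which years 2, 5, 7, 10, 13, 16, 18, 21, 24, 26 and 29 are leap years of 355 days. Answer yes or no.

Year 1122 AH is year 12 of its 30-year cycle; leap positions are 2, 5, 7, 10, 13, 16, 18, 21, 24, 26, 29, so it is a common year (354 days).

no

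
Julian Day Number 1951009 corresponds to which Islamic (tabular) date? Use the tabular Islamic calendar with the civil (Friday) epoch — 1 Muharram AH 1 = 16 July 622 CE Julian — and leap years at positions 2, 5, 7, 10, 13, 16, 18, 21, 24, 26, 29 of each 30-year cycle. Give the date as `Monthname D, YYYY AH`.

Rabi' al-Awwal 30, 8 AH

JDN 1951009 is 31 July 629 in the proleptic Gregorian calendar.
In the tabular Islamic calendar that day is Rabi' al-Awwal 30, 8 AH.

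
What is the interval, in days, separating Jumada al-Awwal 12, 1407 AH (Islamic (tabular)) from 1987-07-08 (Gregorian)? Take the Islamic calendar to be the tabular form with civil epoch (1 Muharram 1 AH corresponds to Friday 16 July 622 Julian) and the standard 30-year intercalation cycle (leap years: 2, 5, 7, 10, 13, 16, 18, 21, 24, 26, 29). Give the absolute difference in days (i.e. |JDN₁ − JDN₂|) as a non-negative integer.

JDN of the first date = 2446809.
JDN of the second date = 2446985.
|2446985 − 2446809| = 176.

176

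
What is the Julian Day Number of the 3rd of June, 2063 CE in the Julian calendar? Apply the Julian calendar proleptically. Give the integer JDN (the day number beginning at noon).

2474722

In the Gregorian calendar the same day is 16 June 2063.
JDN 2299161 is 15 October 1582 CE (Gregorian); the target day is +175561 days from there, so JDN = 2474722.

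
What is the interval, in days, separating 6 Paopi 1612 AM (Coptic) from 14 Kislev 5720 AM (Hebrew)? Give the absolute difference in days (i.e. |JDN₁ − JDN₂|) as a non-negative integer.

23435

JDN of the first date = 2413483.
JDN of the second date = 2436918.
|2436918 − 2413483| = 23435.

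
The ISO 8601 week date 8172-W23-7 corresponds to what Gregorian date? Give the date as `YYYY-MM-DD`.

8172-06-07

ISO week 1 of 8172 is the week containing the first Thursday of 8172.
Week 23, day 7 (Sunday) lands on 8172-06-07.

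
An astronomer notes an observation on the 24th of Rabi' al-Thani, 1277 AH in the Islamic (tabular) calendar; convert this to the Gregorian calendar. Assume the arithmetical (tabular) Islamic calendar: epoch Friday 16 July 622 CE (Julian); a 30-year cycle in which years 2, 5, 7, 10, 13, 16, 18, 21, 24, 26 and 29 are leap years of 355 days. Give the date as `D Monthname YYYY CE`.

Both dates share Julian Day Number 2400724; in the Gregorian calendar that is 9 November 1860 CE.

9 November 1860 CE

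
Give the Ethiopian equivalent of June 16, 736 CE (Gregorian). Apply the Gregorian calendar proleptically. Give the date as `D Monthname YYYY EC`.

18 Sene 728 EC

Both dates share Julian Day Number 1990045; in the Ethiopian calendar that is 18 Sene 728 EC.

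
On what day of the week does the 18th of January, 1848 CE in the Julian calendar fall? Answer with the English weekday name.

Sunday

In the Gregorian calendar this is 30 January 1848 (JDN 2396057).
2396057 ≡ 6 (mod 7); counting from Monday = 0 gives Sunday.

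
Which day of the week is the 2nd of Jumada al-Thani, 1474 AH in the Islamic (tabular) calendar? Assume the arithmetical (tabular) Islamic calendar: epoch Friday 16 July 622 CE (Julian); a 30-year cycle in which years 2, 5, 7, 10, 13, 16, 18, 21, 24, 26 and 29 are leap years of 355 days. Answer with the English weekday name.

Saturday

Equivalently 3 February 2052 Gregorian, JDN 2470571.
2470571 ≡ 5 (mod 7); counting from Monday = 0 gives Saturday.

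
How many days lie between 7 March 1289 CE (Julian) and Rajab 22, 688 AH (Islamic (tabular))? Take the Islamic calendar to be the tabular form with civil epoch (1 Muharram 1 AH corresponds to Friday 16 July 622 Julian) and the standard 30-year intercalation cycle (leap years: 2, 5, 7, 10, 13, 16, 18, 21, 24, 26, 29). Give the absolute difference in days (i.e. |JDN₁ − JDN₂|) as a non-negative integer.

157

JDN of the first date = 2191931.
JDN of the second date = 2192088.
|2192088 − 2191931| = 157.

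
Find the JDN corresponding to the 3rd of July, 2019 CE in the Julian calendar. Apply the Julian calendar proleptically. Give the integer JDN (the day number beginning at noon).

Equivalently 16 July 2019 (Gregorian).
JDN 2451545 is 1 January 2000 CE (Gregorian); the target day is +7136 days from there, so JDN = 2458681.

2458681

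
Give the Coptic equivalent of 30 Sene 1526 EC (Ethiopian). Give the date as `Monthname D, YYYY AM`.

Julian Day Number of the source date = 2281526.
Converting JDN 2281526 to the Coptic calendar gives 30 Paoni 1250 AM.

Paoni 30, 1250 AM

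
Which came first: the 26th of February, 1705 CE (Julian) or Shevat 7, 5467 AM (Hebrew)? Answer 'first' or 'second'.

The two dates have Julian Day Numbers 2343866 and 2344538 respectively.
Since 2343866 < 2344538, the first date comes first.

first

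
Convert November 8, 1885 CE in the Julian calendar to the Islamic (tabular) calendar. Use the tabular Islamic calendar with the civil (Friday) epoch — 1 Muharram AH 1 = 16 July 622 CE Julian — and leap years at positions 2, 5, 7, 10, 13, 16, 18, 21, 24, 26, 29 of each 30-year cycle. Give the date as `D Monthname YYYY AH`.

The source date corresponds to 20 November 1885 in the Gregorian calendar (JDN 2409866).
That day falls on 12 Safar 1303 AH in the tabular Islamic calendar.

12 Safar 1303 AH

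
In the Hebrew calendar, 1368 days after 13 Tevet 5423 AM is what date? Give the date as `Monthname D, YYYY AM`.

Elul 21, 5426 AM

JDN of 13 Tevet 5423 AM = 2328450.
2328450 + 1368 = 2329818.
JDN 2329818 in the Hebrew calendar is Elul 21, 5426 AM.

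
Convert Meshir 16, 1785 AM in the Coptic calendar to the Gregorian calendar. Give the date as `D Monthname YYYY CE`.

23 February 2069 CE

Both dates share Julian Day Number 2476801; in the Gregorian calendar that is 23 February 2069 CE.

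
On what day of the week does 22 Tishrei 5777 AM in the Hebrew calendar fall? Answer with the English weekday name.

In the Gregorian calendar this is 24 October 2016 (JDN 2457686).
JDN 2457686 mod 7 = 0, and JDN 0 was a Monday, so this is a Monday.

Monday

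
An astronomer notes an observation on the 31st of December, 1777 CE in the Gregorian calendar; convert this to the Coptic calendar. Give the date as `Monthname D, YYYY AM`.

Koiak 24, 1494 AM

Julian Day Number of the source date = 2370461.
Converting JDN 2370461 to the Coptic calendar gives 24 Koiak 1494 AM.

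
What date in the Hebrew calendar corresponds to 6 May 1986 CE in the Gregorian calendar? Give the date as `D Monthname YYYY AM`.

27 Nisan 5746 AM

Both dates share Julian Day Number 2446557; in the Hebrew calendar that is 27 Nisan 5746 AM.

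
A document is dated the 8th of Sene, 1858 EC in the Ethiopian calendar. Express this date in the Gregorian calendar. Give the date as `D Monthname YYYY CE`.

14 June 1866 CE

Julian Day Number of the source date = 2402767.
Converting JDN 2402767 to the Gregorian calendar gives 14 June 1866 CE.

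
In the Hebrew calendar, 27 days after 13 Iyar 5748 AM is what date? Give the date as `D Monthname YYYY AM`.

11 Sivan 5748 AM

JDN of 13 Iyar 5748 AM = 2447282.
2447282 + 27 = 2447309.
JDN 2447309 in the Hebrew calendar is 11 Sivan 5748 AM.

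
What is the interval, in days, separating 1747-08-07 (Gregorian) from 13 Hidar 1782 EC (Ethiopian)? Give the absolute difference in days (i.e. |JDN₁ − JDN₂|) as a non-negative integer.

15446

JDN of the first date = 2359357.
JDN of the second date = 2374803.
|2374803 − 2359357| = 15446.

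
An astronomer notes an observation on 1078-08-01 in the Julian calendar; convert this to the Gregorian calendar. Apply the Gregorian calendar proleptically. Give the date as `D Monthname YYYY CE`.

At this point the Julian calendar is 6 days behind the Gregorian.
1 August 1078 Julian + 6 days → 7 August 1078 Gregorian.

7 August 1078 CE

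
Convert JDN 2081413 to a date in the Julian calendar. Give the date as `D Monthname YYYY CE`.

The proleptic Gregorian equivalent of JDN 2081413 is 12 August 986.
In the Julian calendar that day is 7 August 986 CE.

7 August 986 CE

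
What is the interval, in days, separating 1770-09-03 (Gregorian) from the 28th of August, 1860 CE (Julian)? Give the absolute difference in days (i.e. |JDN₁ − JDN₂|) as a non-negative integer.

32878

First date → JDN 2367785; second date → JDN 2400663.
The interval is |2367785 − 2400663| = 32878 days.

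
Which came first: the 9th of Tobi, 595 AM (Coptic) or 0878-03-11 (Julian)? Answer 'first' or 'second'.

second

First date → JDN 2042116; second date → JDN 2041817.
JDN 2041817 < JDN 2042116, so the second date is earlier.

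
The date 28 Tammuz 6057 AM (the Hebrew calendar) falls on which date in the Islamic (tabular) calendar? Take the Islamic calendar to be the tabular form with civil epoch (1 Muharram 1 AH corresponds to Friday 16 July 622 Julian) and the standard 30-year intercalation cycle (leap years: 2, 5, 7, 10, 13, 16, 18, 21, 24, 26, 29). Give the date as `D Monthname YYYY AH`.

28 Jumada al-Awwal 1727 AH

Both dates share Julian Day Number 2560222; in the tabular Islamic calendar that is 28 Jumada al-Awwal 1727 AH.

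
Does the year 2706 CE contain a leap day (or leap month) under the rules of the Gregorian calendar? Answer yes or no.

2706 is not divisible by 4, so it is a common year.

no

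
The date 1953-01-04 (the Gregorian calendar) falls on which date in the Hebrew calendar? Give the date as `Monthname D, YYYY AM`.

Julian Day Number of the source date = 2434382.
Converting JDN 2434382 to the Hebrew calendar gives 17 Tevet 5713 AM.

Tevet 17, 5713 AM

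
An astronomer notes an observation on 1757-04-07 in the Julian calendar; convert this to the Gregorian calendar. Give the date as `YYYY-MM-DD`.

1757-04-18

For dates in this range the Gregorian date is 11 days ahead of the Julian.
7 April 1757 Julian + 11 days → 18 April 1757 Gregorian.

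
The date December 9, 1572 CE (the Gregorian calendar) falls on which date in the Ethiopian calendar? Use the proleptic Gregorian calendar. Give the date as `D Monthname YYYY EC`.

Both dates share Julian Day Number 2295564; in the Ethiopian calendar that is 3 Tahsas 1565 EC.

3 Tahsas 1565 EC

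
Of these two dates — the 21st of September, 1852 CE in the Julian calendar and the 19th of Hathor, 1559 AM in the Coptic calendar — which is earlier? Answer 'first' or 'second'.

Converting both to JDN: 2397765 vs 2394167; the smaller is the second.

second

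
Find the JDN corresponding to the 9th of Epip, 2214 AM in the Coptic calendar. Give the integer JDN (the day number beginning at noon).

2633636

In the Gregorian calendar the same day is 19 July 2498.
JDN 2400001 is 17 November 1858 CE (Gregorian), MJD 0; the target day is +233635 days from there, so JDN = 2633636.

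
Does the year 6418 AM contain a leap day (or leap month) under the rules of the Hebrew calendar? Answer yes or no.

Hebrew year 6418 is year 15 of its 19-year Metonic cycle; leap years are at positions 3, 6, 8, 11, 14, 17, 19, so it is a common year (12 months).

no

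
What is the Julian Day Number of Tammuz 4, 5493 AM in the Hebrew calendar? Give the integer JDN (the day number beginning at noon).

In the Gregorian calendar the same day is 17 June 1733.
JDN 2451545 is 1 January 2000 CE (Gregorian); the target day is −97352 days from there, so JDN = 2354193.

2354193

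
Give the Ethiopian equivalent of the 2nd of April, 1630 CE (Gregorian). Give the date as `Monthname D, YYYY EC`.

Both dates share Julian Day Number 2316497; in the Ethiopian calendar that is 27 Megabit 1622 EC.

Megabit 27, 1622 EC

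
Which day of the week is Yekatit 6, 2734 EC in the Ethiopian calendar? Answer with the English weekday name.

In the Gregorian calendar this is 19 February 2742 (JDN 2722604).
Since JDN mod 7 = 3 (0 = Monday), the day is Thursday.

Thursday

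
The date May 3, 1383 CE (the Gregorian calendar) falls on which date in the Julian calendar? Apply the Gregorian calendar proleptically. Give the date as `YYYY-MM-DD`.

1383-04-25

The Julian–Gregorian offset here is 8 days (Julian trailing).
3 May 1383 Gregorian − 8 days → 25 April 1383 Julian.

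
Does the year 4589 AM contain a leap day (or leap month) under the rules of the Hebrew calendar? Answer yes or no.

Hebrew year 4589 is year 10 of its 19-year Metonic cycle; leap years are at positions 3, 6, 8, 11, 14, 17, 19, so it is a common year (12 months).

no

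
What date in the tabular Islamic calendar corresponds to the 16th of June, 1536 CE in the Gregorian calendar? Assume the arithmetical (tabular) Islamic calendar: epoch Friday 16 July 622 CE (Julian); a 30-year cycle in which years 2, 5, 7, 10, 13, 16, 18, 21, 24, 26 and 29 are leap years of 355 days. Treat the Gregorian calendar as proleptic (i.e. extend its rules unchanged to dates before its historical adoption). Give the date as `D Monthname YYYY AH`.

Both dates share Julian Day Number 2282239; in the tabular Islamic calendar that is 16 Dhu al-Hijjah 942 AH.

16 Dhu al-Hijjah 942 AH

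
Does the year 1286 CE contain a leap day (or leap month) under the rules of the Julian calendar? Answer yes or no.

1286 mod 4 = 2, so it is a common year in the Julian calendar.

no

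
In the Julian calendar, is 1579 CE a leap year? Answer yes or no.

no

1579 mod 4 = 3, so it is a common year in the Julian calendar.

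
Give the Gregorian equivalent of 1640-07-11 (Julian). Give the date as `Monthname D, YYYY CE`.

The Julian–Gregorian offset here is 10 days (Julian trailing).
11 July 1640 Julian + 10 days → 21 July 1640 Gregorian.

July 21, 1640 CE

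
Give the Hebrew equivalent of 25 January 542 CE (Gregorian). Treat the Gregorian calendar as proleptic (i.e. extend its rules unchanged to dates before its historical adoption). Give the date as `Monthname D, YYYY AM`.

Shevat 22, 4302 AM

Both dates share Julian Day Number 1919046; in the Hebrew calendar that is 22 Shevat 4302 AM.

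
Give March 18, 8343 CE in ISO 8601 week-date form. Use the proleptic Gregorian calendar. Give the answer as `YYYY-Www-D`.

8343-W11-4

The weekday is Thursday (ISO weekday 4).
That Thursday belongs to ISO week 11 of ISO year 8343.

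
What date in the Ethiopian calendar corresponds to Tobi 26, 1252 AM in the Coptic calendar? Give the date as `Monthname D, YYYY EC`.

Julian Day Number of the source date = 2282103.
Converting JDN 2282103 to the Ethiopian calendar gives 26 Tir 1528 EC.

Tir 26, 1528 EC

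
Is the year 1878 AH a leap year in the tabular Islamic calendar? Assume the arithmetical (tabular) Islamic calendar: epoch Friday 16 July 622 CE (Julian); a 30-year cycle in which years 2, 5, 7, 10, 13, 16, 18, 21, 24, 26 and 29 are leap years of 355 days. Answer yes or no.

Year 1878 AH is year 18 of its 30-year cycle; leap positions are 2, 5, 7, 10, 13, 16, 18, 21, 24, 26, 29, so it is a leap year (355 days).

yes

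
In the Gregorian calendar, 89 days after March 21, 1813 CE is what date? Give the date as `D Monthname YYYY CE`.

18 June 1813 CE

Counting 89 days forward from JDN 2383324 reaches JDN 2383413, which is 18 June 1813 CE.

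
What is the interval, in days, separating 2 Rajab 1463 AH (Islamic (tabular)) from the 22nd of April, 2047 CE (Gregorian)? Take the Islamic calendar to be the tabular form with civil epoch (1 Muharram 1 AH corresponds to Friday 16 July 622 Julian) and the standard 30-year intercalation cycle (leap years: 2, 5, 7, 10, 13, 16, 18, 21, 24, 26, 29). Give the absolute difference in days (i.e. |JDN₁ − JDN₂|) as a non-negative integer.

2121

First date → JDN 2466702; second date → JDN 2468823.
The interval is |2466702 − 2468823| = 2121 days.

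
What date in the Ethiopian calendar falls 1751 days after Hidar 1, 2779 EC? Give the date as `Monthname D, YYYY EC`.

JDN of Hidar 1, 2779 EC = 2738945.
2738945 + 1751 = 2740696.
JDN 2740696 in the Ethiopian calendar is Nehase 21, 2783 EC.

Nehase 21, 2783 EC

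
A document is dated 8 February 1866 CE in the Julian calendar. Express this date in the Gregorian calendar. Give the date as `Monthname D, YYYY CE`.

The Julian–Gregorian offset here is 12 days (Julian trailing).
8 February 1866 Julian + 12 days → 20 February 1866 Gregorian.

February 20, 1866 CE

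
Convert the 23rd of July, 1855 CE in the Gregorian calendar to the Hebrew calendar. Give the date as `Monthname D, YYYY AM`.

Av 8, 5615 AM

Julian Day Number of the source date = 2398788.
Converting JDN 2398788 to the Hebrew calendar gives 8 Av 5615 AM.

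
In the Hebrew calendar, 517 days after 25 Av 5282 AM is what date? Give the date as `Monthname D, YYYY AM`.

Shevat 12, 5284 AM

The starting date is JDN 2277198; 2277198 + 517 = 2277715.
JDN 2277715 corresponds to Shevat 12, 5284 AM.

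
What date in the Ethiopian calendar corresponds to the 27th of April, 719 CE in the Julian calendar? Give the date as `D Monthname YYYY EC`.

Julian Day Number of the source date = 1983789.
Converting JDN 1983789 to the Ethiopian calendar gives 2 Ginbot 711 EC.

2 Ginbot 711 EC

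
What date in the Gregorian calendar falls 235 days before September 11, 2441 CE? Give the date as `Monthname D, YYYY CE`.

The starting date is JDN 2612871; 2612871 − 235 = 2612636.
JDN 2612636 corresponds to January 19, 2441 CE.

January 19, 2441 CE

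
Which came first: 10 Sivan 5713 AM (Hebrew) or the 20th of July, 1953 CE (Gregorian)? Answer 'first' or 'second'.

first

Converting both to JDN: 2434522 vs 2434579; the smaller is the first.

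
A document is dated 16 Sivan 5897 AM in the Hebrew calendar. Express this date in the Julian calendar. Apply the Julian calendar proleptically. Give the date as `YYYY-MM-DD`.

2137-05-22

Julian Day Number of the source date = 2501739.
Converting JDN 2501739 to the Julian calendar gives 22 May 2137 CE.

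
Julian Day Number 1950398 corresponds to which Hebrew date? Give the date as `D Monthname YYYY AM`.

11 Kislev 4388 AM

The proleptic Gregorian equivalent of JDN 1950398 is 28 November 627.
In the Hebrew calendar that day is 11 Kislev 4388 AM.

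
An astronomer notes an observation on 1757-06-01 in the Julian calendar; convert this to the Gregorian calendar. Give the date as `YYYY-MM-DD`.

The Julian–Gregorian offset here is 11 days (Julian trailing).
1 June 1757 Julian + 11 days → 12 June 1757 Gregorian.

1757-06-12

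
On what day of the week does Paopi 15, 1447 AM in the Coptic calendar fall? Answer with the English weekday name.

Monday

Equivalently 23 October 1730 Gregorian, JDN 2353225.
Since JDN mod 7 = 0 (0 = Monday), the day is Monday.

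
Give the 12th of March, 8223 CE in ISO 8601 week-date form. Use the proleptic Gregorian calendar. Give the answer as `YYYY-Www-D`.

The weekday is Wednesday (ISO weekday 3).
That Wednesday belongs to ISO week 11 of ISO year 8223.

8223-W11-3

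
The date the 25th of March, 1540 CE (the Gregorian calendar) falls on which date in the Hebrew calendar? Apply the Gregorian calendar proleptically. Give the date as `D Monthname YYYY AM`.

7 Nisan 5300 AM

Both dates share Julian Day Number 2283617; in the Hebrew calendar that is 7 Nisan 5300 AM.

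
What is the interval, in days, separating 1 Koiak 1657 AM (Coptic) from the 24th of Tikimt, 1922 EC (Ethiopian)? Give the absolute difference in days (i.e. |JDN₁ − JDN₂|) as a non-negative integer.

JDN of the first date = 2429974.
JDN of the second date = 2425919.
|2425919 − 2429974| = 4055.

4055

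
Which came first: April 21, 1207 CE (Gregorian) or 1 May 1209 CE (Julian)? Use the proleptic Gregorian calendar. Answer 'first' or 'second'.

first

The two dates have Julian Day Numbers 2162018 and 2162766 respectively.
Since 2162018 < 2162766, the first date comes first.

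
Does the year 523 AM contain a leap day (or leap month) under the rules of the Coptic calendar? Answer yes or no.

523 mod 4 = 3; in the Coptic calendar a year is leap when year mod 4 = 3, so it is a leap year.

yes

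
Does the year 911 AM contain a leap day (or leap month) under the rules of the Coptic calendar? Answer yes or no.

911 mod 4 = 3; in the Coptic calendar a year is leap when year mod 4 = 3, so it is a leap year.

yes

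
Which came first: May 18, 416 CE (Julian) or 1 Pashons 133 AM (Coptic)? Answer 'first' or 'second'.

first

First date → JDN 1873140; second date → JDN 1873483.
JDN 1873140 < JDN 1873483, so the first date is earlier.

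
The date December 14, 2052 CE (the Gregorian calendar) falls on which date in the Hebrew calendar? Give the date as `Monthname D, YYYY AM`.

Kislev 23, 5813 AM

Both dates share Julian Day Number 2470886; in the Hebrew calendar that is 23 Kislev 5813 AM.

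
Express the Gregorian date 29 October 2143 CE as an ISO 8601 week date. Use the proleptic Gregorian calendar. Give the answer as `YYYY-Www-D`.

The weekday is Tuesday (ISO weekday 2).
That Tuesday belongs to ISO week 44 of ISO year 2143.

2143-W44-2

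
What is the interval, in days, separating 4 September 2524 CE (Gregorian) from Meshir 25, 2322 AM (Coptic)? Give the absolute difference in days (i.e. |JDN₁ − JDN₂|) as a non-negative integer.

29770

First date → JDN 2643179; second date → JDN 2672949.
The interval is |2643179 − 2672949| = 29770 days.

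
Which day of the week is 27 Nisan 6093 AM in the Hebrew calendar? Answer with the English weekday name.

This is JDN 2573273 (13 April 2333 Gregorian).
Since JDN mod 7 = 3 (0 = Monday), the day is Thursday.

Thursday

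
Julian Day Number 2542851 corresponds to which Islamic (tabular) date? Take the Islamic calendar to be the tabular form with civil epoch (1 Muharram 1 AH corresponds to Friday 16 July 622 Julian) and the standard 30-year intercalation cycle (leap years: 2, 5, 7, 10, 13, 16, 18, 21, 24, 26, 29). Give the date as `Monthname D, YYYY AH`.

Jumada al-Awwal 21, 1678 AH

The Gregorian equivalent of JDN 2542851 is 27 December 2249.
In the tabular Islamic calendar that day is Jumada al-Awwal 21, 1678 AH.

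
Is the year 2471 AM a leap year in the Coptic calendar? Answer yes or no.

yes

2471 mod 4 = 3; in the Coptic calendar a year is leap when year mod 4 = 3, so it is a leap year.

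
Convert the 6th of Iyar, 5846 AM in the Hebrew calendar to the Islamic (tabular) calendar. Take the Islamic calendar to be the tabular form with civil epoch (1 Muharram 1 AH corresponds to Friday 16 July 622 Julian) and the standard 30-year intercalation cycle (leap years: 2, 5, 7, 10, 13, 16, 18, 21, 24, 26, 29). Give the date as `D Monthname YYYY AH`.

6 Ramadan 1509 AH

Julian Day Number of the source date = 2483066.
Converting JDN 2483066 to the tabular Islamic calendar gives 6 Ramadan 1509 AH.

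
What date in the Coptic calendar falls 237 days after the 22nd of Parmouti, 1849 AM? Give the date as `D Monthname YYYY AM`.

Counting 237 days forward from JDN 2500243 reaches JDN 2500480, which is 14 Koiak 1850 AM.

14 Koiak 1850 AM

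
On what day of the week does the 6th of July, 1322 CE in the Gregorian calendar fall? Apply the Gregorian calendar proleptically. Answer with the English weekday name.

Monday

Since JDN mod 7 = 0 (0 = Monday), the day is Monday.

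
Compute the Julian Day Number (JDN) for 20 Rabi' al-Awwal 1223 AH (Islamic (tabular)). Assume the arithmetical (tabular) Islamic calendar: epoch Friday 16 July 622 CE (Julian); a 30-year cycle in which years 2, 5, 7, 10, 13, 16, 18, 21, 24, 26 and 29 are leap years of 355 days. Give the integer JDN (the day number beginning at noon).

In the Gregorian calendar the same day is 16 May 1808.
JDN 2299161 is 15 October 1582 CE (Gregorian); the target day is +82393 days from there, so JDN = 2381554.

2381554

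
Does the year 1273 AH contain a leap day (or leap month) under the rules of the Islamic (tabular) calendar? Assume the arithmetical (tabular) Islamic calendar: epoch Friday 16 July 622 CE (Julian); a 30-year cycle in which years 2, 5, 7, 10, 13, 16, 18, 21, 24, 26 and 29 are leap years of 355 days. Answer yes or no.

Year 1273 AH is year 13 of its 30-year cycle; leap positions are 2, 5, 7, 10, 13, 16, 18, 21, 24, 26, 29, so it is a leap year (355 days).

yes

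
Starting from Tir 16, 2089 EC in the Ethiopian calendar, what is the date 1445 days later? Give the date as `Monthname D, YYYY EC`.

Tahsas 30, 2093 EC

Counting 1445 days forward from JDN 2486998 reaches JDN 2488443, which is Tahsas 30, 2093 EC.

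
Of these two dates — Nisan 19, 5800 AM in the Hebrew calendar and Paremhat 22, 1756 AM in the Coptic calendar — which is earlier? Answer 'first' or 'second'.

second

Converting both to JDN: 2466247 vs 2466245; the smaller is the second.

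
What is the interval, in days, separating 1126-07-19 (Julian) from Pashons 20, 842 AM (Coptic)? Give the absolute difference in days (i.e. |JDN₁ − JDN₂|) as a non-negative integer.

JDN of the first date = 2132529.
JDN of the second date = 2132464.
|2132464 − 2132529| = 65.

65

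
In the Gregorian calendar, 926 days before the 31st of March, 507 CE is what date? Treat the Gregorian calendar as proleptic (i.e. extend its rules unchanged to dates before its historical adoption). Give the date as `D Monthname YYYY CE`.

16 September 504 CE

JDN of the 31st of March, 507 CE = 1906327.
1906327 − 926 = 1905401.
JDN 1905401 in the Gregorian calendar is 16 September 504 CE.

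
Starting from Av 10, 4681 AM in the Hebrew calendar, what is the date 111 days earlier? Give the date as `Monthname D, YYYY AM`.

Nisan 17, 4681 AM

JDN of Av 10, 4681 AM = 2057652.
2057652 − 111 = 2057541.
JDN 2057541 in the Hebrew calendar is Nisan 17, 4681 AM.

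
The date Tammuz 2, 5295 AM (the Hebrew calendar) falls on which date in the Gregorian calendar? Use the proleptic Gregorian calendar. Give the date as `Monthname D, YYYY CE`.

Both dates share Julian Day Number 2281871; in the Gregorian calendar that is 14 June 1535 CE.

June 14, 1535 CE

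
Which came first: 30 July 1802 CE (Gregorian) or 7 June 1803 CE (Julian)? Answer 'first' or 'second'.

The two dates have Julian Day Numbers 2379437 and 2379761 respectively.
Since 2379437 < 2379761, the first date comes first.

first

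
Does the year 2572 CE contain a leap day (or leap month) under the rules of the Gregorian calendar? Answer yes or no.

yes

2572 is divisible by 4 and not by 100, so it is a leap year.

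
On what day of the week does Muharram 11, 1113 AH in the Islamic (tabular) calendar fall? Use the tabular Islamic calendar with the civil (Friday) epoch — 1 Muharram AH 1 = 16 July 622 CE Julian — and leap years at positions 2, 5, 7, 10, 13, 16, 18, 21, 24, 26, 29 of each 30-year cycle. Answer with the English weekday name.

Equivalently 18 June 1701 Gregorian, JDN 2342506.
Since JDN mod 7 = 5 (0 = Monday), the day is Saturday.

Saturday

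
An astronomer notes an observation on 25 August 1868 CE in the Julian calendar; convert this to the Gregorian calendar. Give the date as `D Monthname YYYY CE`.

6 September 1868 CE

For dates in this range the Gregorian date is 12 days ahead of the Julian.
25 August 1868 Julian + 12 days → 6 September 1868 Gregorian.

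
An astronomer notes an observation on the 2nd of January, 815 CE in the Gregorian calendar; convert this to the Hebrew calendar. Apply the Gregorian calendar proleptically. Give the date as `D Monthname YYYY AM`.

13 Tevet 4575 AM

Both dates share Julian Day Number 2018734; in the Hebrew calendar that is 13 Tevet 4575 AM.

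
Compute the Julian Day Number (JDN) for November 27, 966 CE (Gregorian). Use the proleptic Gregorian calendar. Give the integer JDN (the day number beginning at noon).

2074215

JDN 2400001 is 17 November 1858 CE (Gregorian), MJD 0; the target day is −325786 days from there, so JDN = 2074215.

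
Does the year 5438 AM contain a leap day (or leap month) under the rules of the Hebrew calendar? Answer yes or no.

Hebrew year 5438 is year 4 of its 19-year Metonic cycle; leap years are at positions 3, 6, 8, 11, 14, 17, 19, so it is a common year (12 months).

no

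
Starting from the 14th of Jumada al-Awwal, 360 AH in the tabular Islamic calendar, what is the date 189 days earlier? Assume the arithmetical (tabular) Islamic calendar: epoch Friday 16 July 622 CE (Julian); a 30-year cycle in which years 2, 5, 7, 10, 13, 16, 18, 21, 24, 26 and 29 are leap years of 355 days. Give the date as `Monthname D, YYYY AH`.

JDN of the 14th of Jumada al-Awwal, 360 AH = 2075789.
2075789 − 189 = 2075600.
JDN 2075600 in the tabular Islamic calendar is Dhu al-Qa'dah 3, 359 AH.

Dhu al-Qa'dah 3, 359 AH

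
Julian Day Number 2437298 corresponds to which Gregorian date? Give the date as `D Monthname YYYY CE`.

JDN 2451545 is 1 Jan 2000; 2437298 is −14247 days from there.

29 December 1960 CE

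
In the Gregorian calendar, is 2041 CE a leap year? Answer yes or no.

2041 is not divisible by 4, so it is a common year.

no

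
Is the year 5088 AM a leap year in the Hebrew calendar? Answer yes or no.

Hebrew year 5088 is year 15 of its 19-year Metonic cycle; leap years are at positions 3, 6, 8, 11, 14, 17, 19, so it is a common year (12 months).

no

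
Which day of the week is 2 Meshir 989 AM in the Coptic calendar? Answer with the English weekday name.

This is JDN 2186048 (3 February 1273 Gregorian).
JDN 2186048 mod 7 = 4, and JDN 0 was a Monday, so this is a Friday.

Friday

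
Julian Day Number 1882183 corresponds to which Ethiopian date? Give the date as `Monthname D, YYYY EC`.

JDN 1882183 is 20 February 441 in the proleptic Gregorian calendar.
In the Ethiopian calendar that day is Yekatit 25, 433 EC.

Yekatit 25, 433 EC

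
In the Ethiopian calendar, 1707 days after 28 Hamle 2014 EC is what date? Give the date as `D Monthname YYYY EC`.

29 Megabit 2019 EC

Counting 1707 days forward from JDN 2459796 reaches JDN 2461503, which is 29 Megabit 2019 EC.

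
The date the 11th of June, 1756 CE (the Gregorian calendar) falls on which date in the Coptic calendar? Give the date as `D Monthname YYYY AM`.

6 Paoni 1472 AM

Both dates share Julian Day Number 2362588; in the Coptic calendar that is 6 Paoni 1472 AM.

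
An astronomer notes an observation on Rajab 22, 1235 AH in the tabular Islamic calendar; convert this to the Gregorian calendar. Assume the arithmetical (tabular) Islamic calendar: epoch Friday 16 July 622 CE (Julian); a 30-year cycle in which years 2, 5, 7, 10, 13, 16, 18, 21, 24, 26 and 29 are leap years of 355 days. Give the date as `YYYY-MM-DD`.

Both dates share Julian Day Number 2385926; in the Gregorian calendar that is 5 May 1820 CE.

1820-05-05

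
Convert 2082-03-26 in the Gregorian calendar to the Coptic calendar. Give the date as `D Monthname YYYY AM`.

Both dates share Julian Day Number 2481580; in the Coptic calendar that is 17 Paremhat 1798 AM.

17 Paremhat 1798 AM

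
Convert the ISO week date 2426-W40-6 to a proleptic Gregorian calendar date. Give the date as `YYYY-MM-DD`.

ISO week 1 of 2426 is the week containing the first Thursday of 2426.
Week 40, day 6 (Saturday) lands on 2426-10-03.

2426-10-03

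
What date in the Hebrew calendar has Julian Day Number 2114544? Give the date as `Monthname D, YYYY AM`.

Nisan 26, 4837 AM

JDN 2114544 is 28 April 1077 in the proleptic Gregorian calendar.
In the Hebrew calendar that day is Nisan 26, 4837 AM.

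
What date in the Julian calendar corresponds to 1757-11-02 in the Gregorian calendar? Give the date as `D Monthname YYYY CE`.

For dates in this range the Gregorian date is 11 days ahead of the Julian.
2 November 1757 Gregorian − 11 days → 22 October 1757 Julian.

22 October 1757 CE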